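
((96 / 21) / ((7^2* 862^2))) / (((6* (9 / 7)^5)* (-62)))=-98 / 1020117119877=-0.00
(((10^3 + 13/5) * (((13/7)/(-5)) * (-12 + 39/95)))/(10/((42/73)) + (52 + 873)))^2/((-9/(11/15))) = -18876791643023457/11045587507812500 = -1.71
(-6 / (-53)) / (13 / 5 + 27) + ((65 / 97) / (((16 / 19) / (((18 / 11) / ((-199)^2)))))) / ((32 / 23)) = 81629512485 / 21212318102272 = 0.00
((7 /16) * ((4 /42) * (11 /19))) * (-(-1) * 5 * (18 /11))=15 /76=0.20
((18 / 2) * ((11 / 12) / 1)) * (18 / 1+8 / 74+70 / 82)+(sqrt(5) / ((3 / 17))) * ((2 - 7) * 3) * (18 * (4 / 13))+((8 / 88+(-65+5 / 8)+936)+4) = 137787961 / 133496 - 6120 * sqrt(5) / 13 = -20.52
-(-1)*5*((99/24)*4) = 82.50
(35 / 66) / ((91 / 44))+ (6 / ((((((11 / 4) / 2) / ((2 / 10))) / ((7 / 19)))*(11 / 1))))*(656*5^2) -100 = 34038010 / 89661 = 379.63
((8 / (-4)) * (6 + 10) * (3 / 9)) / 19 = -32 / 57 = -0.56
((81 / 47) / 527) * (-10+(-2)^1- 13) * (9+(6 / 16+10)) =-10125 / 6392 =-1.58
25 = 25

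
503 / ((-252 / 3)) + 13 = 589 / 84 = 7.01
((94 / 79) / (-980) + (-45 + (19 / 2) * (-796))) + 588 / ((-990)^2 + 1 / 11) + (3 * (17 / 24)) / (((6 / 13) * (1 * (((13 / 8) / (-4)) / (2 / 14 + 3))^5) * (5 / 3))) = -68815500326270409045231 / 817680820156939466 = -84159.37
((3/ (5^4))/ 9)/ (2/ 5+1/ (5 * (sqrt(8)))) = 16/ 11625 - 2 * sqrt(2)/ 11625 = 0.00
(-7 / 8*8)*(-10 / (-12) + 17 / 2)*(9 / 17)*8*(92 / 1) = -432768 / 17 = -25456.94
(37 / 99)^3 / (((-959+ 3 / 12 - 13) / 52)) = -0.00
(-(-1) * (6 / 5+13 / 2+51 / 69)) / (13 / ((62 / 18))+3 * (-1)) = 20057 / 1840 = 10.90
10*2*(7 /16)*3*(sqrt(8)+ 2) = 105 /2+ 105*sqrt(2) /2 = 126.75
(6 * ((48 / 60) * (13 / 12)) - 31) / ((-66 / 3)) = 1.17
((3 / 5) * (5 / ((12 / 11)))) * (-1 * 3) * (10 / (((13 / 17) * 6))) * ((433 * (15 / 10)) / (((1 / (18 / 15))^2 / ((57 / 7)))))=-124614369 / 910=-136938.87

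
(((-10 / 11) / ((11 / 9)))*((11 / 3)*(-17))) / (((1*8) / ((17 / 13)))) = 4335 / 572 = 7.58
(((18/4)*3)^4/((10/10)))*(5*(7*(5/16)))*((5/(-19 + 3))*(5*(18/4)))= -20925489375/8192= -2554381.03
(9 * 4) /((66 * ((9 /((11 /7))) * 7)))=2 /147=0.01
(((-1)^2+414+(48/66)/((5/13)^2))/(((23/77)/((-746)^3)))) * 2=-671181551690608/575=-1167272263809.75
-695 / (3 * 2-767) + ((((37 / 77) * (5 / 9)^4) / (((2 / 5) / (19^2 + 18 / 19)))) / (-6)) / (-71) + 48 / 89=858443794951913 / 553896501479244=1.55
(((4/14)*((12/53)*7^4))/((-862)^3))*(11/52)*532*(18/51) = -9032562/937777813583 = -0.00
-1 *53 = -53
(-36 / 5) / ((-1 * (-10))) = -18 / 25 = -0.72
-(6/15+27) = -137/5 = -27.40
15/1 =15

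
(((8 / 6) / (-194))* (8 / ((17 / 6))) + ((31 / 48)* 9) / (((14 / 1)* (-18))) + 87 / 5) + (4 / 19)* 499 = 25772763983 / 210544320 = 122.41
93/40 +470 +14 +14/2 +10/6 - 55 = 52799/120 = 439.99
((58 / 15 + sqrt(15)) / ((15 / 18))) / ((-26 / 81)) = -243 * sqrt(15) / 65- 4698 / 325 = -28.93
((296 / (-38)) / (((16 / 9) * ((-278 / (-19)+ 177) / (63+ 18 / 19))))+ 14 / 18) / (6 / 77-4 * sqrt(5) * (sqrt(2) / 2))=11930401 / 8947637016+ 918640877 * sqrt(10) / 26842911048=0.11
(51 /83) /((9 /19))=323 /249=1.30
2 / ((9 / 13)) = 26 / 9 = 2.89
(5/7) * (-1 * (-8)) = 40/7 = 5.71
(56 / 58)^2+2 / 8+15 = 54437 / 3364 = 16.18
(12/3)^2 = 16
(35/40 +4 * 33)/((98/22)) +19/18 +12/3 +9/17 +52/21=2272505/59976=37.89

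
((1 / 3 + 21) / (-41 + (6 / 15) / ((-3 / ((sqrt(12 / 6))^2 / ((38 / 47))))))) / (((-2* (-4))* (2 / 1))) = -0.03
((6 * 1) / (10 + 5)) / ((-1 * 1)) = -2 / 5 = -0.40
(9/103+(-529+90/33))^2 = 355416284224/1283689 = 276871.02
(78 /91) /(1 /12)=72 /7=10.29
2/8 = 1/4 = 0.25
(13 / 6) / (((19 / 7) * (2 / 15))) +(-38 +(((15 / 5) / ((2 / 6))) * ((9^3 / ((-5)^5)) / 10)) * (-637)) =120799941 / 1187500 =101.73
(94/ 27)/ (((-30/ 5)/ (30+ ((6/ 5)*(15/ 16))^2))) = -18.14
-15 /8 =-1.88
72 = 72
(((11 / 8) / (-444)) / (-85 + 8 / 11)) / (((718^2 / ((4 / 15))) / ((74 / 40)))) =121 / 3440813385600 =0.00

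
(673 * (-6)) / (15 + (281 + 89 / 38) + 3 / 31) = -1585588 / 117187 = -13.53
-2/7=-0.29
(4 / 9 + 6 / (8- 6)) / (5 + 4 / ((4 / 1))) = 31 / 54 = 0.57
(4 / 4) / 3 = 0.33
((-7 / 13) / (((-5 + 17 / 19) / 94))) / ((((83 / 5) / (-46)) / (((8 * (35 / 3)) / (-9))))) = 402564400 / 1136187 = 354.31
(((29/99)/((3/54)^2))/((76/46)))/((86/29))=174087/8987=19.37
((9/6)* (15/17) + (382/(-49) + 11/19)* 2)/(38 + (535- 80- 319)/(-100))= -10374925/28995064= -0.36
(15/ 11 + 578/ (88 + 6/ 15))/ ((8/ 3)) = 1695/ 572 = 2.96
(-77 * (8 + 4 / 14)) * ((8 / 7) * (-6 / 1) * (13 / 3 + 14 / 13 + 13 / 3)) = 3879040 / 91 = 42626.81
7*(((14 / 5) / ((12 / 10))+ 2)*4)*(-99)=-12012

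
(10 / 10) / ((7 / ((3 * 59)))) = 177 / 7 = 25.29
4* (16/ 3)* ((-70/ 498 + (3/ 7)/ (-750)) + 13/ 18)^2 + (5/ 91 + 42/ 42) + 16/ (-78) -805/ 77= -440097346175533/ 183279799828125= -2.40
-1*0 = 0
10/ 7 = 1.43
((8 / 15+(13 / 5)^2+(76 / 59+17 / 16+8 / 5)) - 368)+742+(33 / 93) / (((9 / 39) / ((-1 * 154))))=325814263 / 2194800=148.45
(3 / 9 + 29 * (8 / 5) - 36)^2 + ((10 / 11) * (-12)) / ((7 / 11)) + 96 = 194.06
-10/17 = -0.59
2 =2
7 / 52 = 0.13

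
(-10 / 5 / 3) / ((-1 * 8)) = 1 / 12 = 0.08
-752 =-752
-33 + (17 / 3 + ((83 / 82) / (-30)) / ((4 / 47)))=-272861 / 9840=-27.73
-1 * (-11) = 11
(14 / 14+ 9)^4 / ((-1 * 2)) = -5000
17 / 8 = 2.12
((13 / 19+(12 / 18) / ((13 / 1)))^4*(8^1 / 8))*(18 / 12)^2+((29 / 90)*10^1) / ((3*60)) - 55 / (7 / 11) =-1809741115165391 / 21104296119270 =-85.75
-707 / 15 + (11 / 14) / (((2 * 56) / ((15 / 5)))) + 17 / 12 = -1074761 / 23520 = -45.70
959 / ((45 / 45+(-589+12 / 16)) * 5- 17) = -3836 / 11813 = -0.32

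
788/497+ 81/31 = 64685/15407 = 4.20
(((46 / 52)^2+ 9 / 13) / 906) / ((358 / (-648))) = -26919 / 9135802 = -0.00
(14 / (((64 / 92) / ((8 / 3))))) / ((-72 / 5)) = -805 / 216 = -3.73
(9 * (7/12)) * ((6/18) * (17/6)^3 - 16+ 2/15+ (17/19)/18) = -3548699/82080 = -43.23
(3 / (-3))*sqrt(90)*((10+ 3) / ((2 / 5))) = -195*sqrt(10) / 2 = -308.32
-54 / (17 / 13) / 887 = -702 / 15079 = -0.05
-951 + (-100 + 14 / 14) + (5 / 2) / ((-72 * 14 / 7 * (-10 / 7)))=-604793 / 576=-1049.99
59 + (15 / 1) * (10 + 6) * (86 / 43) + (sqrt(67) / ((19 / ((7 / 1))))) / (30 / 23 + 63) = 161 * sqrt(67) / 28101 + 539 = 539.05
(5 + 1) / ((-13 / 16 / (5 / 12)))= -40 / 13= -3.08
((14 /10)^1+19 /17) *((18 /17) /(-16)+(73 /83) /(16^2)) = -2424941 /15351680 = -0.16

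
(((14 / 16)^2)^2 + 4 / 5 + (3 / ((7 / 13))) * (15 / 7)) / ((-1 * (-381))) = 4457287 / 127447040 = 0.03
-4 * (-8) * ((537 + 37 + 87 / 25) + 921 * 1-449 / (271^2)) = 88039536544 / 1836025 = 47951.16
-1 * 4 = -4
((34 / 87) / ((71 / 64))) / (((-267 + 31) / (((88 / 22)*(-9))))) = 6528 / 121481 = 0.05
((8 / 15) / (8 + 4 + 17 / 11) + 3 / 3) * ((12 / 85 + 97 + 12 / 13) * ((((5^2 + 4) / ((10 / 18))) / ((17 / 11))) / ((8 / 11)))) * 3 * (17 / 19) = 7949651525343 / 625651000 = 12706.21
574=574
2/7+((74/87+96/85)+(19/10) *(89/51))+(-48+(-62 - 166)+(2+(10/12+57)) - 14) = -3875219/17255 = -224.59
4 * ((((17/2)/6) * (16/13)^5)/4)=4456448/1113879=4.00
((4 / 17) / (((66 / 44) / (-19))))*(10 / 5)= -304 / 51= -5.96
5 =5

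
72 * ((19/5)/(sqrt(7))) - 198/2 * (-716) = 1368 * sqrt(7)/35 + 70884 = 70987.41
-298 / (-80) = 149 / 40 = 3.72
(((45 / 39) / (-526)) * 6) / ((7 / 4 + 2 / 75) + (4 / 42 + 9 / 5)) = -94500 / 26363909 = -0.00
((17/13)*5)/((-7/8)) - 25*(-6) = 12970/91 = 142.53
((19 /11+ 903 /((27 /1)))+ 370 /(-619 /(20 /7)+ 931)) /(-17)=-50479934 /24045021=-2.10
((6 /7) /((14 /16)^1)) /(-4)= -12 /49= -0.24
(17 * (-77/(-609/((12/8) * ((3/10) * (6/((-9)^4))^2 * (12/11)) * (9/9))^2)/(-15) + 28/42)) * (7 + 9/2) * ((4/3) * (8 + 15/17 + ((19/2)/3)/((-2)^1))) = 128561842630869452399/101356899904618875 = 1268.41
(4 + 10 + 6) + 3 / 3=21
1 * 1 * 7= 7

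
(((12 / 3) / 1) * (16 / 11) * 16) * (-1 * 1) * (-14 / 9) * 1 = 14336 / 99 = 144.81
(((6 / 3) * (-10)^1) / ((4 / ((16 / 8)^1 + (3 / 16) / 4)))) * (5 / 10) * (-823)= 539065 / 128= 4211.45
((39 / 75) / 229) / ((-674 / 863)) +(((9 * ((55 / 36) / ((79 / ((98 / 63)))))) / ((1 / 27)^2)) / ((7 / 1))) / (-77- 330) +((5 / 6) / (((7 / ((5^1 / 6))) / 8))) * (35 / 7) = 1384207896247 / 355283269425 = 3.90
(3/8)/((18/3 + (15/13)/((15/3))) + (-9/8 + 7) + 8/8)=39/1363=0.03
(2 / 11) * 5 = 10 / 11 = 0.91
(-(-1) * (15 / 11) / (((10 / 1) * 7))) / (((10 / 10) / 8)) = 12 / 77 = 0.16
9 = 9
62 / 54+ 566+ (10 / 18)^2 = 45964 / 81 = 567.46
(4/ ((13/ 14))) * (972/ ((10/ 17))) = 462672/ 65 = 7118.03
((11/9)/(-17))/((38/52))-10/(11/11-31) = 683/2907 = 0.23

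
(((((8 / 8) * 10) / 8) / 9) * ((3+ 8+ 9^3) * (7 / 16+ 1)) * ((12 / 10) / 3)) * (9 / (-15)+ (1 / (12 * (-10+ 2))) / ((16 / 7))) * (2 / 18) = -3951193 / 995328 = -3.97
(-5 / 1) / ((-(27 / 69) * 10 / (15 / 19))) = 1.01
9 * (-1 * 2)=-18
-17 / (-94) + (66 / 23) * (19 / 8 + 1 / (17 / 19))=10.20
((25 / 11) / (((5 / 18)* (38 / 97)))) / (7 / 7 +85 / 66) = 26190 / 2869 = 9.13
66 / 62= 33 / 31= 1.06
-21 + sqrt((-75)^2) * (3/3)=54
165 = 165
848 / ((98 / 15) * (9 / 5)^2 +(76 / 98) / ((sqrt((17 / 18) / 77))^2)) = 6307000 / 627687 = 10.05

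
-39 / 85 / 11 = -39 / 935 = -0.04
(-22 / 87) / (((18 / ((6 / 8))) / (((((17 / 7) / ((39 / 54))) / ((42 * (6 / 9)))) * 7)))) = -187 / 21112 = -0.01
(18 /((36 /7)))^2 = 49 /4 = 12.25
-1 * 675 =-675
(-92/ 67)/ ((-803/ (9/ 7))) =828/ 376607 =0.00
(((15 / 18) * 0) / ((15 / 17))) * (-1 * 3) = 0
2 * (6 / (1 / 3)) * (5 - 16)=-396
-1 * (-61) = 61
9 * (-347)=-3123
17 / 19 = 0.89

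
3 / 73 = 0.04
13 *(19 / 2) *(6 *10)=7410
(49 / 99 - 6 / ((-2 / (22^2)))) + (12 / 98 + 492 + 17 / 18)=6291947 / 3234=1945.56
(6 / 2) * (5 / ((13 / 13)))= 15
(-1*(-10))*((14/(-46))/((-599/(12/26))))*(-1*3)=-1260/179101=-0.01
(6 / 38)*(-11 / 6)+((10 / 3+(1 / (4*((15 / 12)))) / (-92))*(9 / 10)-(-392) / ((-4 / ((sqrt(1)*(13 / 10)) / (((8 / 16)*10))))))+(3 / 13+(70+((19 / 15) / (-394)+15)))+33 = 64098233711 / 671494200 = 95.46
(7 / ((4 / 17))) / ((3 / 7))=833 / 12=69.42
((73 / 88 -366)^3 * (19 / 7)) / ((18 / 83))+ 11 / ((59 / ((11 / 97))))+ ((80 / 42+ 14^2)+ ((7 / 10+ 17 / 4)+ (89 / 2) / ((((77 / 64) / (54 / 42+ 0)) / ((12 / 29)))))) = -303987856907778257525987 / 498779217699840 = -609463758.95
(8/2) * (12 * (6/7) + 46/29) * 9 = 86760/203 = 427.39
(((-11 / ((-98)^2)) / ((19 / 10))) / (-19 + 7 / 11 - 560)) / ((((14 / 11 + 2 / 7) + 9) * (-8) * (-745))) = 1331 / 80359676993568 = 0.00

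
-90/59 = -1.53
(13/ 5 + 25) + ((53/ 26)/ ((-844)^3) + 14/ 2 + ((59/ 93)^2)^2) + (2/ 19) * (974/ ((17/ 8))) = 156759425207175651731381/ 1888447904621385644160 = 83.01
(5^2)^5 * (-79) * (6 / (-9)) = 1542968750 / 3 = 514322916.67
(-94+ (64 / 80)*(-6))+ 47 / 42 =-97.68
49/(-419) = -49/419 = -0.12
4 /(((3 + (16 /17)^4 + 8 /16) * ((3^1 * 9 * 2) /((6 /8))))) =83521 /6441471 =0.01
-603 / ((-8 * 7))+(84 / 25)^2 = 772011 / 35000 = 22.06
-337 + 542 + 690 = 895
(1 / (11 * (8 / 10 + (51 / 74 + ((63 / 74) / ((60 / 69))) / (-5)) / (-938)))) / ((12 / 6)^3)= 867650 / 61042399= 0.01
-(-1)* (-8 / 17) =-8 / 17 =-0.47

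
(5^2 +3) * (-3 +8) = 140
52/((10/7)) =182/5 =36.40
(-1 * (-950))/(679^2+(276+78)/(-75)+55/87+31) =2066250/1002822709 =0.00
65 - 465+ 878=478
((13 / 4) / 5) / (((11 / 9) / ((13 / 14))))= 1521 / 3080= 0.49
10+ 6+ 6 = 22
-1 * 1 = -1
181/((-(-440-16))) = 181/456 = 0.40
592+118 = 710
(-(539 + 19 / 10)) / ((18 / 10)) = -601 / 2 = -300.50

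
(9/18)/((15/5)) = 1/6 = 0.17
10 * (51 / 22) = 255 / 11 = 23.18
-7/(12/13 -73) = 91/937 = 0.10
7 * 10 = 70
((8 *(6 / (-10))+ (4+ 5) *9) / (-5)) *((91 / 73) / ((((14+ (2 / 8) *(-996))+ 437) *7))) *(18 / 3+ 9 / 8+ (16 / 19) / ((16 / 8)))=-5681091 / 56034800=-0.10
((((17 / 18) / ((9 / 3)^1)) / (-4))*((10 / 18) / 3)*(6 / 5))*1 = -17 / 972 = -0.02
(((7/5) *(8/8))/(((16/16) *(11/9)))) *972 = 61236/55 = 1113.38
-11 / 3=-3.67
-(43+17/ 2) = -103/ 2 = -51.50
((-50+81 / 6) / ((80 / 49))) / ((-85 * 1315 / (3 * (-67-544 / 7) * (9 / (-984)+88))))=-44819083869 / 5865952000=-7.64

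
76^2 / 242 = 23.87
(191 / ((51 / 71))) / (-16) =-13561 / 816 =-16.62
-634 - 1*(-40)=-594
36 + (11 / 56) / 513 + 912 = 27234155 / 28728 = 948.00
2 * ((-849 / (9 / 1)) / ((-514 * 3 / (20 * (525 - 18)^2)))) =161655260 / 257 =629008.79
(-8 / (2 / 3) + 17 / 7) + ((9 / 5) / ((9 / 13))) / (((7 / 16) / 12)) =2161 / 35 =61.74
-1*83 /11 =-83 /11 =-7.55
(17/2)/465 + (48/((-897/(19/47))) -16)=-209152459/13069290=-16.00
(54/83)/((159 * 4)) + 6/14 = 26457/61586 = 0.43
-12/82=-6/41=-0.15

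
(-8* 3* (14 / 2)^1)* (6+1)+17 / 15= -17623 / 15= -1174.87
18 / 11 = 1.64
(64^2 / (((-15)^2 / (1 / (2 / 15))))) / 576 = 32 / 135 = 0.24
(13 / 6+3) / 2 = 2.58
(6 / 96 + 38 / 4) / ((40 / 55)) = 1683 / 128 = 13.15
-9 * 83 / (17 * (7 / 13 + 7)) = -9711 / 1666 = -5.83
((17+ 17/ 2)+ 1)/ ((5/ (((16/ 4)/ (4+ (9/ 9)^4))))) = 106/ 25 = 4.24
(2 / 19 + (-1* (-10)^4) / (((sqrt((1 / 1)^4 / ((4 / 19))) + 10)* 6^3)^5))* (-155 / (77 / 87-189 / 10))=12310133421875* sqrt(19) / 19258593054728265283245984 + 11835737863204962335354825 / 13068331001422751442202632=0.91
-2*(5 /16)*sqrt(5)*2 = -5*sqrt(5) /4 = -2.80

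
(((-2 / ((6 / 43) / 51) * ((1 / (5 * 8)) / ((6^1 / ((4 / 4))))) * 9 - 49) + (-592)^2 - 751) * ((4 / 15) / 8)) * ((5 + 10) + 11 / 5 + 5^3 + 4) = 20446747637 / 12000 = 1703895.64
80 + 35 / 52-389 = -16033 / 52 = -308.33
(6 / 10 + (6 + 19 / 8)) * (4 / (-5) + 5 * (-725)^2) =4717482939 / 200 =23587414.70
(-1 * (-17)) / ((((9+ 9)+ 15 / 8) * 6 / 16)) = 1088 / 477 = 2.28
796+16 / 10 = 3988 / 5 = 797.60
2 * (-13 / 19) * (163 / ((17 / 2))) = -8476 / 323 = -26.24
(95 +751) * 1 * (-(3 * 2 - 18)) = 10152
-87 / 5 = -17.40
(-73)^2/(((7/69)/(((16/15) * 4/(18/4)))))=15688576/315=49805.00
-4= -4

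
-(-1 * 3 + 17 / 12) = 19 / 12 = 1.58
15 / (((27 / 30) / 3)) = 50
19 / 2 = 9.50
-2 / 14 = -1 / 7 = -0.14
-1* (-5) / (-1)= -5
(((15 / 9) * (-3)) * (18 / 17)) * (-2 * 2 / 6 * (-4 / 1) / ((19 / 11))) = -2640 / 323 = -8.17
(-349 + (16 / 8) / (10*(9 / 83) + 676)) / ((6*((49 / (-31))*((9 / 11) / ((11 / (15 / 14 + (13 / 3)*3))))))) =35.16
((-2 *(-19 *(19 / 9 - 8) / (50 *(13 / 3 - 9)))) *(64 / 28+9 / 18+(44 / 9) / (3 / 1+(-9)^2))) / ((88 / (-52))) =-1.61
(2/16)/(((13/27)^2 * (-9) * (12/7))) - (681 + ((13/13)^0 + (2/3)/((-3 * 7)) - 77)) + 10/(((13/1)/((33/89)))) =-18336655339/30322656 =-604.72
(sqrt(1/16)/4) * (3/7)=3/112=0.03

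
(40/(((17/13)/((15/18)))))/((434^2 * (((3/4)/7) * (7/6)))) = 2600/2401539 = 0.00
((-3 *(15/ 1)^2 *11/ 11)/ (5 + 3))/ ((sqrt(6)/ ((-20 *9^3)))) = 820125 *sqrt(6)/ 4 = 502221.94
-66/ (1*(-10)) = 33/ 5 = 6.60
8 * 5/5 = 8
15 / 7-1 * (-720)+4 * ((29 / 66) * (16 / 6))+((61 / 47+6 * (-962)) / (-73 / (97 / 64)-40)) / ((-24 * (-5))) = 8104332461441 / 11141887680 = 727.38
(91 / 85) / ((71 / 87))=7917 / 6035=1.31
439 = 439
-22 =-22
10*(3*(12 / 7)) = 360 / 7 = 51.43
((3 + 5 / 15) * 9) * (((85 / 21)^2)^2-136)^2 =6631247649616810 / 12607619787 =525971.42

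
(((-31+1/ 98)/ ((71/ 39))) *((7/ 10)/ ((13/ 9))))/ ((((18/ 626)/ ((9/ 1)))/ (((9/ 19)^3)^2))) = -29.17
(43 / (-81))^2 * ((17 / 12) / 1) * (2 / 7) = 31433 / 275562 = 0.11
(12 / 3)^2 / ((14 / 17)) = 19.43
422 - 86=336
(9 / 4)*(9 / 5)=81 / 20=4.05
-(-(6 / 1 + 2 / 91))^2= -300304 / 8281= -36.26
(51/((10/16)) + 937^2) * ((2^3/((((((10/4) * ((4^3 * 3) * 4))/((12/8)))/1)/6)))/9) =4390253/1200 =3658.54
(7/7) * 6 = 6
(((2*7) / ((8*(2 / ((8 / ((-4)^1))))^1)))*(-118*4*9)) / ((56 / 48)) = 6372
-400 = -400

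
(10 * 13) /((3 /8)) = 1040 /3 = 346.67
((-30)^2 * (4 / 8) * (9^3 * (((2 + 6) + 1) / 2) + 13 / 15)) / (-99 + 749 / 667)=-984902205 / 65284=-15086.43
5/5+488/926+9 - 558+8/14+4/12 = -5314283/9723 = -546.57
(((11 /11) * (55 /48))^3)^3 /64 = 4605366583984375 /86566749478060032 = 0.05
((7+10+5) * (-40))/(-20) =44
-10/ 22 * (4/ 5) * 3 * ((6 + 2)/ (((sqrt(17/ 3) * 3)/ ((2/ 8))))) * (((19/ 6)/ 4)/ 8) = -19 * sqrt(51)/ 4488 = -0.03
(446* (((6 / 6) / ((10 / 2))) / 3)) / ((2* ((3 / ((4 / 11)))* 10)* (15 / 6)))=0.07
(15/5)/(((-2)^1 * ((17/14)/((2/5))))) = -42/85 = -0.49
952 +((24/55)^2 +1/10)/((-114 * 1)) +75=708320143/689700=1027.00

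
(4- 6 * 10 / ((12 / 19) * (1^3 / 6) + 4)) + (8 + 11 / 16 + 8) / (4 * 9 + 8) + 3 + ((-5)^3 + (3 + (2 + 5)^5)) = 152634895 / 9152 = 16677.76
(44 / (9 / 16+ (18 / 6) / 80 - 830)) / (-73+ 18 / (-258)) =430 / 592267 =0.00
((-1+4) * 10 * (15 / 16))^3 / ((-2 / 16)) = -11390625 / 64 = -177978.52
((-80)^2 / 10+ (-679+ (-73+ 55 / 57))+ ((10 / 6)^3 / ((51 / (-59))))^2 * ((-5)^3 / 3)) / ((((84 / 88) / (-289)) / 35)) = 15529616829760 / 1121931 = 13841864.45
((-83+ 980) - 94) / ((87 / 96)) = 25696 / 29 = 886.07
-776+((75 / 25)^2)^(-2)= -62855 / 81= -775.99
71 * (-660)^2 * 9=278348400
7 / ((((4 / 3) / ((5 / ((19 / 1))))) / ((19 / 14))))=15 / 8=1.88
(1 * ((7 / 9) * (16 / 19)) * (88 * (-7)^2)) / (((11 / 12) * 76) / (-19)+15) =241472 / 969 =249.20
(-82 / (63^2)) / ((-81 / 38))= 3116 / 321489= 0.01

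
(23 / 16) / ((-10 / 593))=-13639 / 160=-85.24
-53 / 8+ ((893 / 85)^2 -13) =5245267 / 57800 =90.75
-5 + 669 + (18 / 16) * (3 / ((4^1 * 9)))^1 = 21251 / 32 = 664.09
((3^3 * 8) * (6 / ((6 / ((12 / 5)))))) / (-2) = -259.20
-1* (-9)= 9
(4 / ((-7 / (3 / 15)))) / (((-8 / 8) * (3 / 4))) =16 / 105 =0.15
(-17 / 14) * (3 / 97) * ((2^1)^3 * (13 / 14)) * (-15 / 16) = 9945 / 38024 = 0.26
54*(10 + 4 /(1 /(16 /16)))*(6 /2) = 2268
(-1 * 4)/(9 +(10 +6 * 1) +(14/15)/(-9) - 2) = -540/3091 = -0.17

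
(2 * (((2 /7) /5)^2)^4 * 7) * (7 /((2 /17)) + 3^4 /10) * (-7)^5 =-173056 /95703125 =-0.00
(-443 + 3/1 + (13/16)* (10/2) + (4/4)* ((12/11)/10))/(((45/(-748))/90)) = 6519993/10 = 651999.30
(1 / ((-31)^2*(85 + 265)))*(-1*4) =-2 / 168175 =-0.00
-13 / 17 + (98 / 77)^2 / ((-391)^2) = -14145793 / 18498601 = -0.76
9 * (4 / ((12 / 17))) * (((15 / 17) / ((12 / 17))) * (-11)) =-2805 / 4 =-701.25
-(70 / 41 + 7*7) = -2079 / 41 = -50.71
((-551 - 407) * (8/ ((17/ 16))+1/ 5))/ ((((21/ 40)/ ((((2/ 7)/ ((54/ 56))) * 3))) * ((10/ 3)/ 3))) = -11283.47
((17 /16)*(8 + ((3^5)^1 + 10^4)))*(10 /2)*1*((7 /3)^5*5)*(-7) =-56950939675 /432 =-131830878.88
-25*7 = -175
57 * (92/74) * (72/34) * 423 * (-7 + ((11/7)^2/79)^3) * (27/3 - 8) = -444345.78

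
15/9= 5/3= 1.67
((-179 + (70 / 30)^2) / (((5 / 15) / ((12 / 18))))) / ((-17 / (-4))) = -12496 / 153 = -81.67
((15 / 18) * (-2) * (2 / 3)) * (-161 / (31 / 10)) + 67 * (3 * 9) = 1866.71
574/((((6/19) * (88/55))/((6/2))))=27265/8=3408.12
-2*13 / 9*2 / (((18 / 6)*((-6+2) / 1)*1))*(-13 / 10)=-169 / 270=-0.63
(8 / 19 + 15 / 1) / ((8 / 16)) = 586 / 19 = 30.84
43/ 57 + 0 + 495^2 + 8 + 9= 13967437/ 57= 245042.75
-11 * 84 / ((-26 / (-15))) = -533.08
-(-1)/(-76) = -1/76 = -0.01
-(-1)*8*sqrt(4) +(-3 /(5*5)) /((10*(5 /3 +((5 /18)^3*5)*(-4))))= 3607813 /225625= 15.99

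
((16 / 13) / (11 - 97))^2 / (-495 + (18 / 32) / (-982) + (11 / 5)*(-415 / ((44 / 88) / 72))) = -1005568 / 647918576967753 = -0.00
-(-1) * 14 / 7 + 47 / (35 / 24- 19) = -286 / 421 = -0.68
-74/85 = -0.87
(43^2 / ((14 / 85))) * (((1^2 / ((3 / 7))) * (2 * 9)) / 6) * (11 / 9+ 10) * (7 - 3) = 31747330 / 9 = 3527481.11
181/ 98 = 1.85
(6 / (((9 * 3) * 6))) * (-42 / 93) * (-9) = 14 / 93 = 0.15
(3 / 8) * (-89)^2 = 23763 / 8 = 2970.38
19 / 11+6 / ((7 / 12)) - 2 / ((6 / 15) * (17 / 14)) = 10335 / 1309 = 7.90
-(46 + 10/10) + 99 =52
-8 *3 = -24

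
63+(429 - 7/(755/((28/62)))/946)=5446717931/11070565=492.00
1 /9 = 0.11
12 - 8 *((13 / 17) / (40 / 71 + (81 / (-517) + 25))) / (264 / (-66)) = 95602799 / 7927134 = 12.06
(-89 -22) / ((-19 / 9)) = 999 / 19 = 52.58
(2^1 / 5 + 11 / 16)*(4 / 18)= 29 / 120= 0.24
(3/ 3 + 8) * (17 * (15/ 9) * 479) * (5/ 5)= 122145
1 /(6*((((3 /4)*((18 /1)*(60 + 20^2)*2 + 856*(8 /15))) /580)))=725 /95718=0.01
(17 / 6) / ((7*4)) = 17 / 168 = 0.10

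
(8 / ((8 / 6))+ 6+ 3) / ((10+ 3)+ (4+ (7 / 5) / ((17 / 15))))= 51 / 62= 0.82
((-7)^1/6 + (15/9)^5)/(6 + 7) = 5683/6318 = 0.90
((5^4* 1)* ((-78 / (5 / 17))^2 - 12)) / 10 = 4394940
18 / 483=6 / 161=0.04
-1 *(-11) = 11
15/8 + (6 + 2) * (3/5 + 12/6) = 22.68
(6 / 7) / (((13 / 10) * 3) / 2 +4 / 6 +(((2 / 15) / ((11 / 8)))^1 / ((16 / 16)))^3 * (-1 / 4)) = 107811000 / 329094353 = 0.33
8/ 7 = 1.14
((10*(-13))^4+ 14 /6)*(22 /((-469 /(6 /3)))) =-37700520308 /1407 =-26794968.24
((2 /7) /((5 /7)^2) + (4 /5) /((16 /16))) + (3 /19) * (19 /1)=109 /25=4.36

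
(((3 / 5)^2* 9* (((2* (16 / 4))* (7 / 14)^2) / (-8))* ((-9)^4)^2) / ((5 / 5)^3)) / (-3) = 1162261467 / 100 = 11622614.67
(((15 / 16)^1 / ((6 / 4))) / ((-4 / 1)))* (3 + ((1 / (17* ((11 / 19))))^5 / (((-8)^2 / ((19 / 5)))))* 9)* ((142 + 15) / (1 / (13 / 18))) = -149348839867365203 / 2809889460719616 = -53.15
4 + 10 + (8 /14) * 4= 114 /7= 16.29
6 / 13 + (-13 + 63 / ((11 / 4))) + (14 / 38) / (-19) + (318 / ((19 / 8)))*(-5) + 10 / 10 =-33974255 / 51623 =-658.12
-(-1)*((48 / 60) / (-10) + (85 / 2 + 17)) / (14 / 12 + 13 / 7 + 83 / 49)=436737 / 34675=12.60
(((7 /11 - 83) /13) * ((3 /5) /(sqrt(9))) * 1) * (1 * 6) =-7.60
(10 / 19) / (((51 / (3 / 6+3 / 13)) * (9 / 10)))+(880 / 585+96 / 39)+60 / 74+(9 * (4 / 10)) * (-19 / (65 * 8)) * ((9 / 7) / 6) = 1470286921 / 309090600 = 4.76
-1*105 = -105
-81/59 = -1.37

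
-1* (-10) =10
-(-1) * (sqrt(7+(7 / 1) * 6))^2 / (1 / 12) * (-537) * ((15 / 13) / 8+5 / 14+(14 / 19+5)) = -973058499 / 494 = -1969754.05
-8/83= -0.10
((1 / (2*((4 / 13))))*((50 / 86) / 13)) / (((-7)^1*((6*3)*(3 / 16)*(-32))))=25 / 260064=0.00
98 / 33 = 2.97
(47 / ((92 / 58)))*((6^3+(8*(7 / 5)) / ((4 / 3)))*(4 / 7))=3799.47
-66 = -66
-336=-336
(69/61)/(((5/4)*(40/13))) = 897/3050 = 0.29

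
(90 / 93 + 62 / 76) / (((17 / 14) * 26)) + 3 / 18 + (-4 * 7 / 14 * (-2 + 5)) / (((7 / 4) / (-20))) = 188053375 / 2733549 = 68.79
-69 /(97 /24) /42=-0.41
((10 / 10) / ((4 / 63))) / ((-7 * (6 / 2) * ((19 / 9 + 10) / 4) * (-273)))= 9 / 9919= 0.00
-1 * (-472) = 472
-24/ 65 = -0.37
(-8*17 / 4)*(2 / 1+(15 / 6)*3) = -323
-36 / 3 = -12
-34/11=-3.09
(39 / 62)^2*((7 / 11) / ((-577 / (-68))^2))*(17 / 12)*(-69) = -1203100353 / 3519392459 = -0.34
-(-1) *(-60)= -60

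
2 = 2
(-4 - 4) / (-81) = 8 / 81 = 0.10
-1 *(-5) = 5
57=57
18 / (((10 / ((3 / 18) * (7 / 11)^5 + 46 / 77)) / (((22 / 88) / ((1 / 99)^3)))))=1818956331 / 6776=268441.02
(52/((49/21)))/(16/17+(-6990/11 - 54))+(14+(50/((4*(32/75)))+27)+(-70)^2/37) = 202.70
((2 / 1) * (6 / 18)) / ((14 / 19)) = 19 / 21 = 0.90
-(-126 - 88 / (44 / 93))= 312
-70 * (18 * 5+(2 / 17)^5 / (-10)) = -8945098876 / 1419857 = -6300.00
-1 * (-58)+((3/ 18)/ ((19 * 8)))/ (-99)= 5236703/ 90288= 58.00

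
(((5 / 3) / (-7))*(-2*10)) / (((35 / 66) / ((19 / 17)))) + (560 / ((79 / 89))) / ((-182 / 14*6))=4998800 / 2566473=1.95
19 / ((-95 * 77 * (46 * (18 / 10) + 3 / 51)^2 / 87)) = -0.00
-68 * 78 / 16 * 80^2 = -2121600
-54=-54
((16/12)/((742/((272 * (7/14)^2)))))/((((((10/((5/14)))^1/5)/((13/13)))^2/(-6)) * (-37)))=425/672623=0.00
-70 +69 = -1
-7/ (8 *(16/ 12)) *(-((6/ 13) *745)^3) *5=1172254426875/ 8788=133392629.37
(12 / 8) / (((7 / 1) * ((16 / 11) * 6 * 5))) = 11 / 2240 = 0.00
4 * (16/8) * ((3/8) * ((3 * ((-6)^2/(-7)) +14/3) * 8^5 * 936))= -6931611648/7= -990230235.43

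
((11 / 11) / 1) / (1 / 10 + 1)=10 / 11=0.91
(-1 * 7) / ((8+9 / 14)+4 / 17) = -1666 / 2113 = -0.79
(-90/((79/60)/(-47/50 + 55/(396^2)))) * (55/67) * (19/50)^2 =120895651/15879000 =7.61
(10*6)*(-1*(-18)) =1080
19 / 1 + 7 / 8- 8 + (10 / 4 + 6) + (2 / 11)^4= 2386611 / 117128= 20.38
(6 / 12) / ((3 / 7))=1.17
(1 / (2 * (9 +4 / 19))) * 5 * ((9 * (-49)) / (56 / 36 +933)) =-10773 / 84110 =-0.13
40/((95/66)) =528/19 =27.79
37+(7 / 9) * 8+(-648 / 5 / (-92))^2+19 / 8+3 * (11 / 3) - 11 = 45307243 / 952200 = 47.58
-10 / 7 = -1.43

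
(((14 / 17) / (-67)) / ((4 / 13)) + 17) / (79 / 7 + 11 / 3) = 811335 / 715292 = 1.13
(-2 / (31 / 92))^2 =33856 / 961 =35.23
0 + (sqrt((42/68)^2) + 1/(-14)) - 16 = -1839/119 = -15.45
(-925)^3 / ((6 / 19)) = -15037609375 / 6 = -2506268229.17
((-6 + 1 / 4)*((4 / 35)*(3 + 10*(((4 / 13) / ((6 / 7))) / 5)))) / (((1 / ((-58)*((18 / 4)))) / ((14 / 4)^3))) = 2843421 / 104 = 27340.59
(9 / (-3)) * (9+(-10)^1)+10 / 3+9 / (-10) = 163 / 30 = 5.43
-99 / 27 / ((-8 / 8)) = 11 / 3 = 3.67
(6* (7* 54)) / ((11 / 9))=20412 / 11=1855.64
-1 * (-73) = 73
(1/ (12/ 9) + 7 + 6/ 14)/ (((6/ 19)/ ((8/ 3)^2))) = 34808/ 189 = 184.17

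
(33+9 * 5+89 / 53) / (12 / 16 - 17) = -16892 / 3445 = -4.90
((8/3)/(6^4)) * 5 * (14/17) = 35/4131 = 0.01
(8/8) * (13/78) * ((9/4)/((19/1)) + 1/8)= 37/912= 0.04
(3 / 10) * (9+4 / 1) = 39 / 10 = 3.90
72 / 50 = 36 / 25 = 1.44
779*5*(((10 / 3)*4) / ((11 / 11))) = 155800 / 3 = 51933.33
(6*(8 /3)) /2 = 8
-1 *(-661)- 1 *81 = 580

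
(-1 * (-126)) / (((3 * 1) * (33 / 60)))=840 / 11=76.36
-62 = -62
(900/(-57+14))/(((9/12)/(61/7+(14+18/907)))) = -173206800/273007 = -634.44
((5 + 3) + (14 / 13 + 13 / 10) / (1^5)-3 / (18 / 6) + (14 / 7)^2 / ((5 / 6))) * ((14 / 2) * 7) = 694.67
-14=-14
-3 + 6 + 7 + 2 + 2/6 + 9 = 64/3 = 21.33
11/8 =1.38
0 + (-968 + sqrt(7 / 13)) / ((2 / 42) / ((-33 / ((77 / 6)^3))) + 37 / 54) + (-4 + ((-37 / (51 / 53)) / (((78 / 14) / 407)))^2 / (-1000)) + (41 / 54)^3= -16537105027251855583 / 2209634020795500 - 1944*sqrt(91) / 59761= -7484.40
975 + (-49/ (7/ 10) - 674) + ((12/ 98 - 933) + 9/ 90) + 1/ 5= -701.58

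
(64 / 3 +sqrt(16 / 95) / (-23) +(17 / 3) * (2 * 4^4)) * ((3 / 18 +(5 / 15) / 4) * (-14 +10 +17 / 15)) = -94256 / 45 +43 * sqrt(95) / 32775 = -2094.56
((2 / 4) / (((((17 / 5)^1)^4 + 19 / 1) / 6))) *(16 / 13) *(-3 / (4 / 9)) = -50625 / 310037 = -0.16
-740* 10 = -7400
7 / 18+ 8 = 151 / 18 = 8.39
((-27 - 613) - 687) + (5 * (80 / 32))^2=-4683 / 4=-1170.75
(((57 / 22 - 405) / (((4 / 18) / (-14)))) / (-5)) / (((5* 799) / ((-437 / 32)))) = 17.33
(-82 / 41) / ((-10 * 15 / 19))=19 / 75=0.25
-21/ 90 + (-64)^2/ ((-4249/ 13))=-12.77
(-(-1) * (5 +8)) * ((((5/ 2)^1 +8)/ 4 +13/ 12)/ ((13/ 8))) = 89/ 3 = 29.67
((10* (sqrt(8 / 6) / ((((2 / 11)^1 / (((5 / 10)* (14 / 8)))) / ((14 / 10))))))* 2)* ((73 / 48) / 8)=39347* sqrt(3) / 2304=29.58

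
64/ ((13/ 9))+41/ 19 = 11477/ 247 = 46.47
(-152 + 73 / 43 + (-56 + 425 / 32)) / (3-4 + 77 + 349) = -265597 / 584800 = -0.45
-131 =-131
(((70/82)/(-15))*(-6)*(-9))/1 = -126/41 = -3.07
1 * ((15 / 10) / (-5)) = -3 / 10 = -0.30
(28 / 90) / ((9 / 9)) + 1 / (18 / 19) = 41 / 30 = 1.37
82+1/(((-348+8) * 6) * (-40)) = 6691201/81600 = 82.00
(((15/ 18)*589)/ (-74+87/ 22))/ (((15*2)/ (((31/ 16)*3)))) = -200849/ 147936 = -1.36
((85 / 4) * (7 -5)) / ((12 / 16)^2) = 680 / 9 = 75.56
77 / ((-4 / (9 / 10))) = -693 / 40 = -17.32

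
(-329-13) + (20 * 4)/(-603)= -206306/603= -342.13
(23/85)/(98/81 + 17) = 1863/125375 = 0.01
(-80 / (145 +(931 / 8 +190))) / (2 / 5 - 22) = 800 / 97497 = 0.01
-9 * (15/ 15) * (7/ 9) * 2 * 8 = -112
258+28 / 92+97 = 8172 / 23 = 355.30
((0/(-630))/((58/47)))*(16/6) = 0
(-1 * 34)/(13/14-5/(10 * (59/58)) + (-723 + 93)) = 28084/520019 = 0.05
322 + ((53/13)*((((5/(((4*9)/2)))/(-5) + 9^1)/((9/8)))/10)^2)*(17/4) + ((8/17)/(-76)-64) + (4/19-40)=157829873183/688740975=229.16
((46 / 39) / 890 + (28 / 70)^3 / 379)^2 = 60365050249 / 27040061391890625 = 0.00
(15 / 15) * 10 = 10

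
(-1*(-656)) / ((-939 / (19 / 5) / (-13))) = 162032 / 4695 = 34.51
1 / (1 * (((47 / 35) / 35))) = 1225 / 47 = 26.06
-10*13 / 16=-65 / 8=-8.12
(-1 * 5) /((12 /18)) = -15 /2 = -7.50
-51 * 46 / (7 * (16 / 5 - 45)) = 11730 / 1463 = 8.02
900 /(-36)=-25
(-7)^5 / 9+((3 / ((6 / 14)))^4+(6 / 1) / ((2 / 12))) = 5126 / 9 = 569.56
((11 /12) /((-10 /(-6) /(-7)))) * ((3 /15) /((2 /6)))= -231 /100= -2.31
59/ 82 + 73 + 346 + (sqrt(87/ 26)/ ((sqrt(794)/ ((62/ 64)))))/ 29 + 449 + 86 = 954.72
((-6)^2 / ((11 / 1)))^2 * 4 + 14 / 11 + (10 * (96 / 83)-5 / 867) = 484788323 / 8707281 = 55.68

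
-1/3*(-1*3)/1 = 1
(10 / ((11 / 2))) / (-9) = -20 / 99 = -0.20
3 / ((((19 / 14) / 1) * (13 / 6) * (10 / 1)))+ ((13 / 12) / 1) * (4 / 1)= 16433 / 3705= 4.44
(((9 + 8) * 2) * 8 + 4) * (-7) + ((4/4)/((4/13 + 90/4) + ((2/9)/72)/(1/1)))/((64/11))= -1931.99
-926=-926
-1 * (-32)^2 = -1024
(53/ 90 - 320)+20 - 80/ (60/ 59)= -34027/ 90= -378.08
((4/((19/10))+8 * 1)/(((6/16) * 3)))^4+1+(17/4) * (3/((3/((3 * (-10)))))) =134768285219/21112002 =6383.49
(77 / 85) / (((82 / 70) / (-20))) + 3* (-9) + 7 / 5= -143116 / 3485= -41.07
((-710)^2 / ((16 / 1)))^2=15882300625 / 16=992643789.06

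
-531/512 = -1.04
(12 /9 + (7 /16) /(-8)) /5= 491 /1920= 0.26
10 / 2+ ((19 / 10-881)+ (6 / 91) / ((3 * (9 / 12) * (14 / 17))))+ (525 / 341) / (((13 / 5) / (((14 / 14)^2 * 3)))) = -5684273261 / 6516510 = -872.29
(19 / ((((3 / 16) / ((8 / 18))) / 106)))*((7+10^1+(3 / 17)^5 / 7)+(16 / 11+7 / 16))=266228359552808 / 2951882703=90189.34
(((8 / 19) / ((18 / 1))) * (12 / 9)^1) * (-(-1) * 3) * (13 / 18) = 104 / 1539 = 0.07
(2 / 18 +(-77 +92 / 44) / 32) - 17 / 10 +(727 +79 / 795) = 15177883 / 20988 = 723.17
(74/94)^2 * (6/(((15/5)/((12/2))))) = 16428/2209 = 7.44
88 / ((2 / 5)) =220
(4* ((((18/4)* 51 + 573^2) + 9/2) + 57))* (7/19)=9201360/19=484282.11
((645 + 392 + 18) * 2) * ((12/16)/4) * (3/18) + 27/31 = 33137/496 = 66.81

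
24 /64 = 3 /8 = 0.38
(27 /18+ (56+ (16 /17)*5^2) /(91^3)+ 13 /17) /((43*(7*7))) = 343359 /319433842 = 0.00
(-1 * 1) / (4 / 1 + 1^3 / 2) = -2 / 9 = -0.22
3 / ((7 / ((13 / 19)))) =39 / 133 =0.29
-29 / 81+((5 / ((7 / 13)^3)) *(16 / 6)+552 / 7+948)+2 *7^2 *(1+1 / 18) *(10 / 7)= 34997695 / 27783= 1259.68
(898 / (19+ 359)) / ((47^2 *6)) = 0.00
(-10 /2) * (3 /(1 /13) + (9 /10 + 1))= -409 /2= -204.50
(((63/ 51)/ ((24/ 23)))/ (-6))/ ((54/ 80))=-805/ 2754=-0.29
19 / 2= 9.50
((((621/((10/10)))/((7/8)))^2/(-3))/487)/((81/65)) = -6601920/23863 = -276.66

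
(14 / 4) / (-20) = -7 / 40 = -0.18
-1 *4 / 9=-4 / 9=-0.44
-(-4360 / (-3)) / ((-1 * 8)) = 545 / 3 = 181.67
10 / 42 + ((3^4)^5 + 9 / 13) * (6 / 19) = 5711352851207 / 5187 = 1101089811.30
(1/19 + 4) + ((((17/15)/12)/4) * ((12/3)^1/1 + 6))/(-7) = 38485/9576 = 4.02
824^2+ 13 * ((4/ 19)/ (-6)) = 38701606/ 57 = 678975.54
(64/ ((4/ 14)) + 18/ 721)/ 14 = 80761/ 5047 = 16.00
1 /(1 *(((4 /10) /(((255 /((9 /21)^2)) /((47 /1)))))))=20825 /282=73.85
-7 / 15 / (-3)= 7 / 45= 0.16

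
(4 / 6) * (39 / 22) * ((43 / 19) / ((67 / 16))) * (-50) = -447200 / 14003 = -31.94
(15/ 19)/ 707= 15/ 13433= 0.00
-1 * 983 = -983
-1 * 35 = -35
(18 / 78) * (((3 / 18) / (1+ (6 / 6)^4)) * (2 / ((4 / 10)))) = 5 / 52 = 0.10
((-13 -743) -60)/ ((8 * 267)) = -34/ 89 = -0.38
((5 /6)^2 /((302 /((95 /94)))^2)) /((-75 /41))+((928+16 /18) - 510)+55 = 41244863511895 /87034882752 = 473.89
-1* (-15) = 15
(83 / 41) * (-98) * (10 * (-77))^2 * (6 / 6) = -117625575.61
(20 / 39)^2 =400 / 1521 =0.26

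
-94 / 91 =-1.03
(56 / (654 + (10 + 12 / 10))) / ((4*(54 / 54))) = 35 / 1663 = 0.02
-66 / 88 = -0.75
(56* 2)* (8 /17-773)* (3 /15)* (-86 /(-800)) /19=-3953033 /40375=-97.91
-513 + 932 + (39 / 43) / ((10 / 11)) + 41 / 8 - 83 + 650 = 1706451 / 1720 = 992.12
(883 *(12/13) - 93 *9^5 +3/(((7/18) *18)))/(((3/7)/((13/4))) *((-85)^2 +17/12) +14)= -499657476/87991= -5678.51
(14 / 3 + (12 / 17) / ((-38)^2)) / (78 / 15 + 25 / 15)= 429635 / 632111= 0.68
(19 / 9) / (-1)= -19 / 9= -2.11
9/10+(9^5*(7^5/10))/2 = 992436561/20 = 49621828.05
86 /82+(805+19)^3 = 22938525227 /41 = 559476225.05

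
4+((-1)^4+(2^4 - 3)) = 18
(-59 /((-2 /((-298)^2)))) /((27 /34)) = 89070412 /27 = 3298904.15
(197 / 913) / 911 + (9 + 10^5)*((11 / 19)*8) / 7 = 1045713880951 / 15803117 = 66171.37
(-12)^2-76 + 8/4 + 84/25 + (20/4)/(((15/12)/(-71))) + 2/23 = -210.55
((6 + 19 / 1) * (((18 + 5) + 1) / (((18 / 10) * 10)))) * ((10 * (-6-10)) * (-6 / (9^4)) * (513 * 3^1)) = 608000 / 81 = 7506.17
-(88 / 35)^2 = -7744 / 1225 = -6.32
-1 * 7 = -7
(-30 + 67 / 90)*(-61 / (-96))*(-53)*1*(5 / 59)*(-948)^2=53126443849 / 708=75037350.07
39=39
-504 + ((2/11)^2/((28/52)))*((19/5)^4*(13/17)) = -4447588004/8999375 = -494.21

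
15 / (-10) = -3 / 2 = -1.50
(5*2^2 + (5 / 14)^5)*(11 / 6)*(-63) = -355066965 / 153664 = -2310.67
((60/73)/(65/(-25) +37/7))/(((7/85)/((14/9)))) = 59500/10293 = 5.78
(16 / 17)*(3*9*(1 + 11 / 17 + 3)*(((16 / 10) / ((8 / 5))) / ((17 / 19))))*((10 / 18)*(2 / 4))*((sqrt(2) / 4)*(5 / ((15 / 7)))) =30.24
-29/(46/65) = -1885/46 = -40.98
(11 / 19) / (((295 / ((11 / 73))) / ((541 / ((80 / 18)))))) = 0.04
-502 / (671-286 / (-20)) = -5020 / 6853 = -0.73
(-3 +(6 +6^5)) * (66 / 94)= 256707 / 47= 5461.85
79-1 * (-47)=126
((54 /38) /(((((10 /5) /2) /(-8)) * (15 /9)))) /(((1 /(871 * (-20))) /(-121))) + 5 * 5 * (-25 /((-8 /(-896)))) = -14447551.16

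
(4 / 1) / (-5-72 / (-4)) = 4 / 13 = 0.31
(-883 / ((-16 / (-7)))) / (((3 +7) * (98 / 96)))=-2649 / 70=-37.84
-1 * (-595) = 595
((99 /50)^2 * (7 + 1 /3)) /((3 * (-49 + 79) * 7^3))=3993 /4287500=0.00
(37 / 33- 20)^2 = 356.41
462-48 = 414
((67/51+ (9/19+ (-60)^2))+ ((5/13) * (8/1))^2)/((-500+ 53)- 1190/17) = -591382708/84664437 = -6.99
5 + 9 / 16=89 / 16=5.56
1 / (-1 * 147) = -1 / 147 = -0.01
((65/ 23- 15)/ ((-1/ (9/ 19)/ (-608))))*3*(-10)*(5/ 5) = 2419200/ 23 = 105182.61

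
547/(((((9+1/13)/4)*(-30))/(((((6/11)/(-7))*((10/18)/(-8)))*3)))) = -7111/54516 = -0.13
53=53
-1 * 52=-52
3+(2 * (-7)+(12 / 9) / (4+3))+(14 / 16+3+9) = 347 / 168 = 2.07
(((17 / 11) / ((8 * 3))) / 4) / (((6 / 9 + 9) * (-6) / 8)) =-17 / 7656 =-0.00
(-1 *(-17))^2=289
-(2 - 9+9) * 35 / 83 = -70 / 83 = -0.84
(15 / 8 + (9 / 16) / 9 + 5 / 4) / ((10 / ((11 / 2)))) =561 / 320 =1.75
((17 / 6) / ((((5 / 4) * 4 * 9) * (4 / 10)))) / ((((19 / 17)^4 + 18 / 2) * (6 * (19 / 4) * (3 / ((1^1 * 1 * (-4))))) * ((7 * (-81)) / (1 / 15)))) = 1419857 / 17317201322925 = 0.00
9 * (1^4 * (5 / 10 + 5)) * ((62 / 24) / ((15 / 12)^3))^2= 1353088 / 15625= 86.60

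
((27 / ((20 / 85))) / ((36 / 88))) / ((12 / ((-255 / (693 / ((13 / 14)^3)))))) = -3174665 / 460992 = -6.89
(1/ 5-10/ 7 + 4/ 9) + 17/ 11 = 2638/ 3465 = 0.76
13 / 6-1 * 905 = -5417 / 6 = -902.83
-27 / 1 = -27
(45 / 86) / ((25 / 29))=261 / 430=0.61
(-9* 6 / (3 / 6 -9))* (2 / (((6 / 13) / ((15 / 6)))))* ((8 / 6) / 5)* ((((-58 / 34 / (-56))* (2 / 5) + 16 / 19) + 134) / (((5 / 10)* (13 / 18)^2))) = 23709455568 / 2498405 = 9489.84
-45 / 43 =-1.05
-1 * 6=-6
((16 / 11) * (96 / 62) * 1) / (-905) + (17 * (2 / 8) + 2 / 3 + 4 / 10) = 19679783 / 3703260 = 5.31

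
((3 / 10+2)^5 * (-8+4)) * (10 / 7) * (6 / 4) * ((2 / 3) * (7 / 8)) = -6436343 / 20000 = -321.82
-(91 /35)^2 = -6.76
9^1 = 9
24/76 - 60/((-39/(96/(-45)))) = -2198/741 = -2.97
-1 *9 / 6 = -3 / 2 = -1.50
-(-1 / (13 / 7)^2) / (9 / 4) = 196 / 1521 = 0.13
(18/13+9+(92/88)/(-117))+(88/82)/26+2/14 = 7800935/738738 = 10.56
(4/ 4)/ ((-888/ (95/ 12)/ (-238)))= 11305/ 5328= 2.12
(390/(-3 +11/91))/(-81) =5915/3537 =1.67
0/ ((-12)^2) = 0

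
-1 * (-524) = 524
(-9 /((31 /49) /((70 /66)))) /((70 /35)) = -7.54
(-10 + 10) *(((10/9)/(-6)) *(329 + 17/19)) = 0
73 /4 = 18.25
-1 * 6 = -6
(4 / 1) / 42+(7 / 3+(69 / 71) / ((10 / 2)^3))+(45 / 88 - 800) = -4357484871 / 5467000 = -797.05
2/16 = 1/8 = 0.12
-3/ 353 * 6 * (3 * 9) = -486/ 353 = -1.38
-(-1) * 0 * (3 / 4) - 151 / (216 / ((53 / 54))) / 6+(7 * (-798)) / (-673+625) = 8136385 / 69984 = 116.26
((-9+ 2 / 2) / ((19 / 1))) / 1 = -8 / 19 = -0.42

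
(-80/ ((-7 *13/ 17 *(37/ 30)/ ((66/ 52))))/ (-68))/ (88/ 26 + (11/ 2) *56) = -0.00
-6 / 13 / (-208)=3 / 1352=0.00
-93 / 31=-3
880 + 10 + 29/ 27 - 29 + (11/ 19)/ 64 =28303913/ 32832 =862.08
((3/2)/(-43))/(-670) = 3/57620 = 0.00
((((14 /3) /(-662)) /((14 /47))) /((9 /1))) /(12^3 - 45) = -47 /30081942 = -0.00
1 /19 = 0.05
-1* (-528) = 528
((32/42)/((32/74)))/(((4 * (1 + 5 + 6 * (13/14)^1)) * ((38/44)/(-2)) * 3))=-0.03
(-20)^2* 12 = 4800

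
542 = 542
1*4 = 4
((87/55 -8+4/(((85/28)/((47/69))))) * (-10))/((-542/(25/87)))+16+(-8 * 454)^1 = -1100046840221/304214031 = -3616.03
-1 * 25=-25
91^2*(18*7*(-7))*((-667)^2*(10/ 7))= -4641998519340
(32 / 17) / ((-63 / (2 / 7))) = -0.01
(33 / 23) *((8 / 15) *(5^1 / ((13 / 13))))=88 / 23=3.83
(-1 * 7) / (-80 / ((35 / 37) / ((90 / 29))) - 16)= 1421 / 56528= 0.03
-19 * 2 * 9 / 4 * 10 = -855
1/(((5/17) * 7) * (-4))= -17/140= -0.12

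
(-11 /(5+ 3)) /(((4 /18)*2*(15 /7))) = -231 /160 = -1.44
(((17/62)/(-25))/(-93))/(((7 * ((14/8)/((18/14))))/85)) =1734/1648115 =0.00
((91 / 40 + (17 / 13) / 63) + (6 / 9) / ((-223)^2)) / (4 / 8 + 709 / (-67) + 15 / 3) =-250586043467 / 554716054620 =-0.45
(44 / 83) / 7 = 0.08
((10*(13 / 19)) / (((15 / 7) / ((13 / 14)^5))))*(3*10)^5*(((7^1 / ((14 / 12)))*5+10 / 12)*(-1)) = -75343471734375 / 45619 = -1651580958.25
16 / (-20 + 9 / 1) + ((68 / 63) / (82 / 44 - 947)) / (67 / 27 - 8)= -115648072 / 79519363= -1.45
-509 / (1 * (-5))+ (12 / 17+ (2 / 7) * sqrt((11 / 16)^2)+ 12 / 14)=492943 / 4760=103.56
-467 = -467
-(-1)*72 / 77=72 / 77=0.94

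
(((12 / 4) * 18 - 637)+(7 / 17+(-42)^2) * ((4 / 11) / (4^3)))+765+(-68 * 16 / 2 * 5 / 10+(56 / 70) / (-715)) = -7069883 / 88400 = -79.98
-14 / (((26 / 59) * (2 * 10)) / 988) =-7847 / 5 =-1569.40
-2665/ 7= -380.71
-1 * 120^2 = -14400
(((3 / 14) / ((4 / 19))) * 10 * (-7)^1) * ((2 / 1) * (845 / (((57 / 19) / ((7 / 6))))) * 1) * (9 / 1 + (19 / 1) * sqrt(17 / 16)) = -10676575 * sqrt(17) / 48 - 1685775 / 4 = -1338540.55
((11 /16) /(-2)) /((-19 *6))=11 /3648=0.00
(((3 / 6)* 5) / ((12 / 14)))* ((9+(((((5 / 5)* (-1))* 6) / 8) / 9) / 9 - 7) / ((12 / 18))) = 7525 / 864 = 8.71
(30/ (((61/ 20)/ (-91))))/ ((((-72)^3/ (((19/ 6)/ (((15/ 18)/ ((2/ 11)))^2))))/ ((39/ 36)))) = 22477/ 57394656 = 0.00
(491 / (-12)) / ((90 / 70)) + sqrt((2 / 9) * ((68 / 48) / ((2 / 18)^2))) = -3437 / 108 + sqrt(102) / 2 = -26.77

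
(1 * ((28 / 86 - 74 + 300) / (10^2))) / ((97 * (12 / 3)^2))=2433 / 1668400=0.00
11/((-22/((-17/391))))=1/46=0.02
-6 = -6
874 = 874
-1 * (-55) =55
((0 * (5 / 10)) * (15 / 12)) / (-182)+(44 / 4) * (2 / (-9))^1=-22 / 9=-2.44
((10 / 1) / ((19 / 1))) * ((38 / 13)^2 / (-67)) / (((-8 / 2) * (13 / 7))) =1330 / 147199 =0.01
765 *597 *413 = 188619165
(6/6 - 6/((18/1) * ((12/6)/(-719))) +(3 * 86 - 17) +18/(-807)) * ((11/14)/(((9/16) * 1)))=25694372/50841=505.39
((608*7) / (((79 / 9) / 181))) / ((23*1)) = 6933024 / 1817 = 3815.64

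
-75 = -75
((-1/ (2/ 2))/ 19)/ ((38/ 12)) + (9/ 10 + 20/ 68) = 72263/ 61370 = 1.18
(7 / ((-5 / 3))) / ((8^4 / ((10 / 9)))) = -0.00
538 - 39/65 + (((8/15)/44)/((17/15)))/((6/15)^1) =502494/935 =537.43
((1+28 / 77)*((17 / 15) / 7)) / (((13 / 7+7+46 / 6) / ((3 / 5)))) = 153 / 19085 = 0.01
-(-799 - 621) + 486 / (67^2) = 6374866 / 4489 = 1420.11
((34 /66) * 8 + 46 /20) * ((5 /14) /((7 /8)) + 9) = 976859 /16170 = 60.41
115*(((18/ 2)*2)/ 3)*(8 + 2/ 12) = 5635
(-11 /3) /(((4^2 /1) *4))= -11 /192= -0.06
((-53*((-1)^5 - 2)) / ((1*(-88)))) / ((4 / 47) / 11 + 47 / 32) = -1.22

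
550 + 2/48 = 13201/24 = 550.04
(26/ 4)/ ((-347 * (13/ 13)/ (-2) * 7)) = 13/ 2429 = 0.01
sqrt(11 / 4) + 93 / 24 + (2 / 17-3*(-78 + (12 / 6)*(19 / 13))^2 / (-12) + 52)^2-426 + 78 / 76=sqrt(11) / 2 + 2678430957943945 / 1254627608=2134843.06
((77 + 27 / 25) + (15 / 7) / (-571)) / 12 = 6.51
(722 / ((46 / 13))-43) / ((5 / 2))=7408 / 115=64.42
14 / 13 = 1.08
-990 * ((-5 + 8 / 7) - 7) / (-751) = -75240 / 5257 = -14.31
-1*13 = -13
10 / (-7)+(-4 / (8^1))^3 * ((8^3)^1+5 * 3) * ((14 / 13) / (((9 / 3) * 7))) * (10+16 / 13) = -279437 / 7098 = -39.37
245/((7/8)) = 280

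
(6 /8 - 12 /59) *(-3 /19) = -387 /4484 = -0.09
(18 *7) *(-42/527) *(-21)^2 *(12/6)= -8856.82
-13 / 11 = -1.18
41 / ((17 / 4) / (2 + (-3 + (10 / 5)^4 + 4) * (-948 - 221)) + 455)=0.09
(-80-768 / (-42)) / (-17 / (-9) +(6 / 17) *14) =-66096 / 7315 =-9.04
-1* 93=-93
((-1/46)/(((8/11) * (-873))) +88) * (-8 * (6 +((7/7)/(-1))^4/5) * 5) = -876408533/40158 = -21824.01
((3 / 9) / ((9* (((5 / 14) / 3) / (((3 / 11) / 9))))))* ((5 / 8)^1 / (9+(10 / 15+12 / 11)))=7 / 12780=0.00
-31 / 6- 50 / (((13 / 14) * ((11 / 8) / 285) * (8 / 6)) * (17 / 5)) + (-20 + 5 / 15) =-36272219 / 14586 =-2486.78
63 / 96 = 21 / 32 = 0.66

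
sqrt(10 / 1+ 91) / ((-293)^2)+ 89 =sqrt(101) / 85849+ 89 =89.00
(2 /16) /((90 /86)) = 43 /360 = 0.12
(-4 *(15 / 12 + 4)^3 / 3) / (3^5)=-343 / 432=-0.79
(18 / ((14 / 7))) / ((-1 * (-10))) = 9 / 10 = 0.90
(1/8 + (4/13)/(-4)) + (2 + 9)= 1149/104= 11.05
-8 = -8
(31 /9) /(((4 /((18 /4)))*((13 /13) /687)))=21297 /8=2662.12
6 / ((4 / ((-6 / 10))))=-9 / 10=-0.90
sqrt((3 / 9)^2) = 1 / 3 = 0.33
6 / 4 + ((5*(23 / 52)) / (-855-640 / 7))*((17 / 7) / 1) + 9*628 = 389525759 / 68900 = 5653.49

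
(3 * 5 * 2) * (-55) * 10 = -16500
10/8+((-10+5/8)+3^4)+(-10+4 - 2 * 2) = 62.88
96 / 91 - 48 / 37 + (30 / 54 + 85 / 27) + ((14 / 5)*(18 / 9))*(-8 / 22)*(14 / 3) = -6.04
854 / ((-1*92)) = -427 / 46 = -9.28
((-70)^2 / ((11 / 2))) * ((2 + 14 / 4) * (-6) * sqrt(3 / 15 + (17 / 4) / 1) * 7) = -20580 * sqrt(445) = -434135.58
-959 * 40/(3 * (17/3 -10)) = 38360/13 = 2950.77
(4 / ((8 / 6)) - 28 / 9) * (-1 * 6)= 2 / 3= 0.67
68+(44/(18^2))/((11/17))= 5525/81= 68.21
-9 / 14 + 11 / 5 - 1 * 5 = -241 / 70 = -3.44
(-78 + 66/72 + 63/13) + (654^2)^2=28538792347067/156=182940976583.76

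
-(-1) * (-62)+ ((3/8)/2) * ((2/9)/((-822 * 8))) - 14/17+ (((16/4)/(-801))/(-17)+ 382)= 25405162589/79595904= 319.18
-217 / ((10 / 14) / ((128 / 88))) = -24304 / 55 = -441.89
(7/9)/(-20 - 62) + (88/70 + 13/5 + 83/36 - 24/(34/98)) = -63.02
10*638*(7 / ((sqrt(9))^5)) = 44660 / 243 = 183.79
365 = 365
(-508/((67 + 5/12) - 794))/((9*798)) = 1016/10436643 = 0.00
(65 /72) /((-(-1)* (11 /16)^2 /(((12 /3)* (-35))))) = -291200 /1089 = -267.40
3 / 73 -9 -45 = -3939 / 73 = -53.96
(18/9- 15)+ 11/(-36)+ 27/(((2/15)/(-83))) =-605549/36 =-16820.81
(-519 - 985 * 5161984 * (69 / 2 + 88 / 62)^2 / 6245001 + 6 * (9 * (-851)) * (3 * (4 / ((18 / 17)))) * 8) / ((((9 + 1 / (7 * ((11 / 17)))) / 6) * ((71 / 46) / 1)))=-10964744726375374 / 4984888629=-2199596.73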